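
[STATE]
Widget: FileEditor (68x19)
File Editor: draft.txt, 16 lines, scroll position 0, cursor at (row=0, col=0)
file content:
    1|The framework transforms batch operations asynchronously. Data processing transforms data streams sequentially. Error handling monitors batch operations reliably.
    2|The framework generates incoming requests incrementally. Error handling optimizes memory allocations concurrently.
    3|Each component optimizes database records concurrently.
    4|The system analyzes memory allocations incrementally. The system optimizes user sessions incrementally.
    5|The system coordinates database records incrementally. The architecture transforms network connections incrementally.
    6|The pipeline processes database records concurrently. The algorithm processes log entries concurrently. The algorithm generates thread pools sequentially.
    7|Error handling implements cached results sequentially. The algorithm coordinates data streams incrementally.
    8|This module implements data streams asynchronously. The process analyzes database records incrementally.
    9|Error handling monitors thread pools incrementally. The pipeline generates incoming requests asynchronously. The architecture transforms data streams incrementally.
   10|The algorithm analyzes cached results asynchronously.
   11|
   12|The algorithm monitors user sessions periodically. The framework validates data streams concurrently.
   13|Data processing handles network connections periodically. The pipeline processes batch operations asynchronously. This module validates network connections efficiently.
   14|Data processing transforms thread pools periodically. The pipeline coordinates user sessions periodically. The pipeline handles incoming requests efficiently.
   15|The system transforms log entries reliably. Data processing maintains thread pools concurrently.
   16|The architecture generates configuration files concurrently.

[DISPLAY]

█he framework transforms batch operations asynchronously. Data proc▲
The framework generates incoming requests incrementally. Error hand█
Each component optimizes database records concurrently.            ░
The system analyzes memory allocations incrementally. The system op░
The system coordinates database records incrementally. The architec░
The pipeline processes database records concurrently. The algorithm░
Error handling implements cached results sequentially. The algorith░
This module implements data streams asynchronously. The process ana░
Error handling monitors thread pools incrementally. The pipeline ge░
The algorithm analyzes cached results asynchronously.              ░
                                                                   ░
The algorithm monitors user sessions periodically. The framework va░
Data processing handles network connections periodically. The pipel░
Data processing transforms thread pools periodically. The pipeline ░
The system transforms log entries reliably. Data processing maintai░
The architecture generates configuration files concurrently.       ░
                                                                   ░
                                                                   ░
                                                                   ▼


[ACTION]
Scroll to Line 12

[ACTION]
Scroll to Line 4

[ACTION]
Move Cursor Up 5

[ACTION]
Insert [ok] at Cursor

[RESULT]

ok█he framework transforms batch operations asynchronously. Data pr▲
The framework generates incoming requests incrementally. Error hand█
Each component optimizes database records concurrently.            ░
The system analyzes memory allocations incrementally. The system op░
The system coordinates database records incrementally. The architec░
The pipeline processes database records concurrently. The algorithm░
Error handling implements cached results sequentially. The algorith░
This module implements data streams asynchronously. The process ana░
Error handling monitors thread pools incrementally. The pipeline ge░
The algorithm analyzes cached results asynchronously.              ░
                                                                   ░
The algorithm monitors user sessions periodically. The framework va░
Data processing handles network connections periodically. The pipel░
Data processing transforms thread pools periodically. The pipeline ░
The system transforms log entries reliably. Data processing maintai░
The architecture generates configuration files concurrently.       ░
                                                                   ░
                                                                   ░
                                                                   ▼


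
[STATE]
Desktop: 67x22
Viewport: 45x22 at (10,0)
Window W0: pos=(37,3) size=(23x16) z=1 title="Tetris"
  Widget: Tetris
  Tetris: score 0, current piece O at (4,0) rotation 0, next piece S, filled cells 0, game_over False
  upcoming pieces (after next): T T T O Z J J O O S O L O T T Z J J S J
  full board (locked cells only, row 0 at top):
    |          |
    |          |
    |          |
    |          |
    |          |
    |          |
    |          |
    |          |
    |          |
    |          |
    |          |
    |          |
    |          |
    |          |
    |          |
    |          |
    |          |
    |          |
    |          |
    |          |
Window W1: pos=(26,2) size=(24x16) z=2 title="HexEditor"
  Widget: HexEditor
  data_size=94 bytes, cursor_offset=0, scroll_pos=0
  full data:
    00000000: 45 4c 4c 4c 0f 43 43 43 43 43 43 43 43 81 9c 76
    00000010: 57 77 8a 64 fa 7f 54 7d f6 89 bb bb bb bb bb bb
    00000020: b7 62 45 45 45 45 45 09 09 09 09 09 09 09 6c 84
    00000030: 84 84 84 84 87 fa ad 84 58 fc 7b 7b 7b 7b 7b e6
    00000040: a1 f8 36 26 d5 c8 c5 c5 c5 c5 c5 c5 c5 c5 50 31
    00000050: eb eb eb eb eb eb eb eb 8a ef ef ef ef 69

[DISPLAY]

                                             
                                             
                ┏━━━━━━━━━━━━━━━━━━━━━━┓     
                ┃ HexEditor            ┃━━━━━
                ┠──────────────────────┨     
                ┃00000000  45 4c 4c 4c ┃─────
                ┃00000010  57 77 8a 64 ┃ext: 
                ┃00000020  b7 62 45 45 ┃░░   
                ┃00000030  84 84 84 84 ┃░    
                ┃00000040  a1 f8 36 26 ┃     
                ┃00000050  eb eb eb eb ┃     
                ┃                      ┃     
                ┃                      ┃core:
                ┃                      ┃     
                ┃                      ┃     
                ┃                      ┃     
                ┃                      ┃     
                ┗━━━━━━━━━━━━━━━━━━━━━━┛     
                           ┗━━━━━━━━━━━━━━━━━
                                             
                                             
                                             


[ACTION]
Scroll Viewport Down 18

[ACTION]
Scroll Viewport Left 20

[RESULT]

                                             
                                             
                          ┏━━━━━━━━━━━━━━━━━━
                          ┃ HexEditor        
                          ┠──────────────────
                          ┃00000000  45 4c 4c
                          ┃00000010  57 77 8a
                          ┃00000020  b7 62 45
                          ┃00000030  84 84 84
                          ┃00000040  a1 f8 36
                          ┃00000050  eb eb eb
                          ┃                  
                          ┃                  
                          ┃                  
                          ┃                  
                          ┃                  
                          ┃                  
                          ┗━━━━━━━━━━━━━━━━━━
                                     ┗━━━━━━━
                                             
                                             
                                             


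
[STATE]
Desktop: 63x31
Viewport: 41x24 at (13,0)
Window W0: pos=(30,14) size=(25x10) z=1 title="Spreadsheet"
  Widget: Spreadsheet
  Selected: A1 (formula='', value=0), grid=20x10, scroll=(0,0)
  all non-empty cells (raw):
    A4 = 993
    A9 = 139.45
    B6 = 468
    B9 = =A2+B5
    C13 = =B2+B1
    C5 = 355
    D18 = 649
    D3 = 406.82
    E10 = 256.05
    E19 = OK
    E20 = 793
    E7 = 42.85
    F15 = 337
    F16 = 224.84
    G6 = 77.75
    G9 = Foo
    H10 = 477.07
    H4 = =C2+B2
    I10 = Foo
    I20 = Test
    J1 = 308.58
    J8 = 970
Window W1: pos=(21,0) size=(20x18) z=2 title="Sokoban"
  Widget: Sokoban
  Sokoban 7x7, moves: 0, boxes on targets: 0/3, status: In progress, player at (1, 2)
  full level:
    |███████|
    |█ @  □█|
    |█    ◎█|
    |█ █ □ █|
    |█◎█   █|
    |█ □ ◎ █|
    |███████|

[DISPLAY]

        ┏━━━━━━━━━━━━━━━━━━┓             
        ┃ Sokoban          ┃             
        ┠──────────────────┨             
        ┃███████           ┃             
        ┃█ @  □█           ┃             
        ┃█    ◎█           ┃             
        ┃█ █ □ █           ┃             
        ┃█◎█   █           ┃             
        ┃█ □ ◎ █           ┃             
        ┃███████           ┃             
        ┃Moves: 0  0/3     ┃             
        ┃                  ┃             
        ┃                  ┃             
        ┃                  ┃             
        ┃                  ┃━━━━━━━━━━━━━
        ┃                  ┃et           
        ┃                  ┃─────────────
        ┗━━━━━━━━━━━━━━━━━━┛             
                 ┃       A       B       
                 ┃-----------------------
                 ┃  1      [0]       0   
                 ┃  2        0       0   
                 ┃  3        0       0   
                 ┗━━━━━━━━━━━━━━━━━━━━━━━


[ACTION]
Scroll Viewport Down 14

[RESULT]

        ┃█◎█   █           ┃             
        ┃█ □ ◎ █           ┃             
        ┃███████           ┃             
        ┃Moves: 0  0/3     ┃             
        ┃                  ┃             
        ┃                  ┃             
        ┃                  ┃             
        ┃                  ┃━━━━━━━━━━━━━
        ┃                  ┃et           
        ┃                  ┃─────────────
        ┗━━━━━━━━━━━━━━━━━━┛             
                 ┃       A       B       
                 ┃-----------------------
                 ┃  1      [0]       0   
                 ┃  2        0       0   
                 ┃  3        0       0   
                 ┗━━━━━━━━━━━━━━━━━━━━━━━
                                         
                                         
                                         
                                         
                                         
                                         
                                         


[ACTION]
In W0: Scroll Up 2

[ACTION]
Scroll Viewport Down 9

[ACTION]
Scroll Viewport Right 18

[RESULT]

█◎█   █           ┃                      
█ □ ◎ █           ┃                      
███████           ┃                      
Moves: 0  0/3     ┃                      
                  ┃                      
                  ┃                      
                  ┃                      
                  ┃━━━━━━━━━━━━━┓        
                  ┃et           ┃        
                  ┃─────────────┨        
━━━━━━━━━━━━━━━━━━┛             ┃        
        ┃       A       B       ┃        
        ┃-----------------------┃        
        ┃  1      [0]       0   ┃        
        ┃  2        0       0   ┃        
        ┃  3        0       0   ┃        
        ┗━━━━━━━━━━━━━━━━━━━━━━━┛        
                                         
                                         
                                         
                                         
                                         
                                         
                                         


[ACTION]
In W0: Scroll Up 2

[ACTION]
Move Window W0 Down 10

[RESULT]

█◎█   █           ┃                      
█ □ ◎ █           ┃                      
███████           ┃                      
Moves: 0  0/3     ┃                      
                  ┃                      
                  ┃                      
                  ┃                      
                  ┃                      
                  ┃                      
                  ┃                      
━━━━━━━━━━━━━━━━━━┛                      
                                         
                                         
                                         
        ┏━━━━━━━━━━━━━━━━━━━━━━━┓        
        ┃ Spreadsheet           ┃        
        ┠───────────────────────┨        
        ┃A1:                    ┃        
        ┃       A       B       ┃        
        ┃-----------------------┃        
        ┃  1      [0]       0   ┃        
        ┃  2        0       0   ┃        
        ┃  3        0       0   ┃        
        ┗━━━━━━━━━━━━━━━━━━━━━━━┛        


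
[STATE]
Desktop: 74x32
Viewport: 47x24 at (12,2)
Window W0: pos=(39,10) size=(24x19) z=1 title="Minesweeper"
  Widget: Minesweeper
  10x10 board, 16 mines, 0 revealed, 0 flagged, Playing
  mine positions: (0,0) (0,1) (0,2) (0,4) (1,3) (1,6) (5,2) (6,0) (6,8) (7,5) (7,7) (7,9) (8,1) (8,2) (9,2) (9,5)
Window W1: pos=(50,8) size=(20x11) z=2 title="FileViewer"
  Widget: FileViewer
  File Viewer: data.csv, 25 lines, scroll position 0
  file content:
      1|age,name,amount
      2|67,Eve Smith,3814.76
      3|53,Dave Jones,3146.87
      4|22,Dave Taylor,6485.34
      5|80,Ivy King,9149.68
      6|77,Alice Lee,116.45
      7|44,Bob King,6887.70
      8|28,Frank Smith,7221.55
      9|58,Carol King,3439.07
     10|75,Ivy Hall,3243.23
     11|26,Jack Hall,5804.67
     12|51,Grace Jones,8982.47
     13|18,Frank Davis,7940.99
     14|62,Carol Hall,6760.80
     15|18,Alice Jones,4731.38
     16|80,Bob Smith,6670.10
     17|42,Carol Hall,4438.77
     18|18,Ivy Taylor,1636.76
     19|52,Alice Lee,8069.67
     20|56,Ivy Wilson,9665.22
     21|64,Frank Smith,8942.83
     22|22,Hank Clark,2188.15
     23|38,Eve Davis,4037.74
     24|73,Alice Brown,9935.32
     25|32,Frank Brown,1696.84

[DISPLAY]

                                               
                                               
                                               
                                               
                                               
                                               
                                      ┏━━━━━━━━
                                      ┃ FileVie
                           ┏━━━━━━━━━━┠────────
                           ┃ Minesweep┃age,name
                           ┠──────────┃67,Eve S
                           ┃■■■■■■■■■■┃53,Dave 
                           ┃■■■■■■■■■■┃22,Dave 
                           ┃■■■■■■■■■■┃80,Ivy K
                           ┃■■■■■■■■■■┃77,Alice
                           ┃■■■■■■■■■■┃44,Bob K
                           ┃■■■■■■■■■■┗━━━━━━━━
                           ┃■■■■■■■■■■         
                           ┃■■■■■■■■■■         
                           ┃■■■■■■■■■■         
                           ┃■■■■■■■■■■         
                           ┃                   
                           ┃                   
                           ┃                   


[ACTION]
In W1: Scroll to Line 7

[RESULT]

                                               
                                               
                                               
                                               
                                               
                                               
                                      ┏━━━━━━━━
                                      ┃ FileVie
                           ┏━━━━━━━━━━┠────────
                           ┃ Minesweep┃44,Bob K
                           ┠──────────┃28,Frank
                           ┃■■■■■■■■■■┃58,Carol
                           ┃■■■■■■■■■■┃75,Ivy H
                           ┃■■■■■■■■■■┃26,Jack 
                           ┃■■■■■■■■■■┃51,Grace
                           ┃■■■■■■■■■■┃18,Frank
                           ┃■■■■■■■■■■┗━━━━━━━━
                           ┃■■■■■■■■■■         
                           ┃■■■■■■■■■■         
                           ┃■■■■■■■■■■         
                           ┃■■■■■■■■■■         
                           ┃                   
                           ┃                   
                           ┃                   


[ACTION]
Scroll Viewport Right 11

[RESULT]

                                               
                                               
                                               
                                               
                                               
                                               
                           ┏━━━━━━━━━━━━━━━━━━┓
                           ┃ FileViewer       ┃
                ┏━━━━━━━━━━┠──────────────────┨
                ┃ Minesweep┃44,Bob King,6887.▲┃
                ┠──────────┃28,Frank Smith,72░┃
                ┃■■■■■■■■■■┃58,Carol King,343█┃
                ┃■■■■■■■■■■┃75,Ivy Hall,3243.░┃
                ┃■■■■■■■■■■┃26,Jack Hall,5804░┃
                ┃■■■■■■■■■■┃51,Grace Jones,89░┃
                ┃■■■■■■■■■■┃18,Frank Davis,79▼┃
                ┃■■■■■■■■■■┗━━━━━━━━━━━━━━━━━━┛
                ┃■■■■■■■■■■            ┃       
                ┃■■■■■■■■■■            ┃       
                ┃■■■■■■■■■■            ┃       
                ┃■■■■■■■■■■            ┃       
                ┃                      ┃       
                ┃                      ┃       
                ┃                      ┃       


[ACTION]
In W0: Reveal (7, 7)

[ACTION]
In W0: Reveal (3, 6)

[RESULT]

                                               
                                               
                                               
                                               
                                               
                                               
                           ┏━━━━━━━━━━━━━━━━━━┓
                           ┃ FileViewer       ┃
                ┏━━━━━━━━━━┠──────────────────┨
                ┃ Minesweep┃44,Bob King,6887.▲┃
                ┠──────────┃28,Frank Smith,72░┃
                ┃✹✹✹■✹■■■■■┃58,Carol King,343█┃
                ┃■■■✹■■✹■■■┃75,Ivy Hall,3243.░┃
                ┃■■■■■■■■■■┃26,Jack Hall,5804░┃
                ┃■■■■■■■■■■┃51,Grace Jones,89░┃
                ┃■■■■■■■■■■┃18,Frank Davis,79▼┃
                ┃■■✹■■■■■■■┗━━━━━━━━━━━━━━━━━━┛
                ┃✹■■■■■■■✹■            ┃       
                ┃■■■■■✹■✹■✹            ┃       
                ┃■✹✹■■■■■■■            ┃       
                ┃■■✹■■✹■■■■            ┃       
                ┃                      ┃       
                ┃                      ┃       
                ┃                      ┃       


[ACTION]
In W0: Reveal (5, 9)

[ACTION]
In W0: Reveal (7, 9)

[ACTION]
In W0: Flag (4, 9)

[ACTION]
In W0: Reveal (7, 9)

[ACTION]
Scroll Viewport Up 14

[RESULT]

                                               
                                               
                                               
                                               
                                               
                                               
                                               
                                               
                           ┏━━━━━━━━━━━━━━━━━━┓
                           ┃ FileViewer       ┃
                ┏━━━━━━━━━━┠──────────────────┨
                ┃ Minesweep┃44,Bob King,6887.▲┃
                ┠──────────┃28,Frank Smith,72░┃
                ┃✹✹✹■✹■■■■■┃58,Carol King,343█┃
                ┃■■■✹■■✹■■■┃75,Ivy Hall,3243.░┃
                ┃■■■■■■■■■■┃26,Jack Hall,5804░┃
                ┃■■■■■■■■■■┃51,Grace Jones,89░┃
                ┃■■■■■■■■■■┃18,Frank Davis,79▼┃
                ┃■■✹■■■■■■■┗━━━━━━━━━━━━━━━━━━┛
                ┃✹■■■■■■■✹■            ┃       
                ┃■■■■■✹■✹■✹            ┃       
                ┃■✹✹■■■■■■■            ┃       
                ┃■■✹■■✹■■■■            ┃       
                ┃                      ┃       


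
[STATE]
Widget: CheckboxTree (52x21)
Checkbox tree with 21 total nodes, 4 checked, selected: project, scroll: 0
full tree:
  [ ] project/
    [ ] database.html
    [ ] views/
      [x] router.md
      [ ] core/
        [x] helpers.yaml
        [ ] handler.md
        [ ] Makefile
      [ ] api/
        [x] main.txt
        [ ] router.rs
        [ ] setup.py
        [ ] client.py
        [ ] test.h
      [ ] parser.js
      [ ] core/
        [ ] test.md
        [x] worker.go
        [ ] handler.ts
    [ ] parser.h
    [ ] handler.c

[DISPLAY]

>[-] project/                                       
   [ ] database.html                                
   [-] views/                                       
     [x] router.md                                  
     [-] core/                                      
       [x] helpers.yaml                             
       [ ] handler.md                               
       [ ] Makefile                                 
     [-] api/                                       
       [x] main.txt                                 
       [ ] router.rs                                
       [ ] setup.py                                 
       [ ] client.py                                
       [ ] test.h                                   
     [ ] parser.js                                  
     [-] core/                                      
       [ ] test.md                                  
       [x] worker.go                                
       [ ] handler.ts                               
   [ ] parser.h                                     
   [ ] handler.c                                    


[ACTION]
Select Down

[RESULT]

 [-] project/                                       
>  [ ] database.html                                
   [-] views/                                       
     [x] router.md                                  
     [-] core/                                      
       [x] helpers.yaml                             
       [ ] handler.md                               
       [ ] Makefile                                 
     [-] api/                                       
       [x] main.txt                                 
       [ ] router.rs                                
       [ ] setup.py                                 
       [ ] client.py                                
       [ ] test.h                                   
     [ ] parser.js                                  
     [-] core/                                      
       [ ] test.md                                  
       [x] worker.go                                
       [ ] handler.ts                               
   [ ] parser.h                                     
   [ ] handler.c                                    


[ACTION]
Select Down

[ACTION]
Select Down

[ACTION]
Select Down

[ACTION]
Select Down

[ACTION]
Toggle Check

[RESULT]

 [-] project/                                       
   [ ] database.html                                
   [-] views/                                       
     [x] router.md                                  
     [ ] core/                                      
>      [ ] helpers.yaml                             
       [ ] handler.md                               
       [ ] Makefile                                 
     [-] api/                                       
       [x] main.txt                                 
       [ ] router.rs                                
       [ ] setup.py                                 
       [ ] client.py                                
       [ ] test.h                                   
     [ ] parser.js                                  
     [-] core/                                      
       [ ] test.md                                  
       [x] worker.go                                
       [ ] handler.ts                               
   [ ] parser.h                                     
   [ ] handler.c                                    


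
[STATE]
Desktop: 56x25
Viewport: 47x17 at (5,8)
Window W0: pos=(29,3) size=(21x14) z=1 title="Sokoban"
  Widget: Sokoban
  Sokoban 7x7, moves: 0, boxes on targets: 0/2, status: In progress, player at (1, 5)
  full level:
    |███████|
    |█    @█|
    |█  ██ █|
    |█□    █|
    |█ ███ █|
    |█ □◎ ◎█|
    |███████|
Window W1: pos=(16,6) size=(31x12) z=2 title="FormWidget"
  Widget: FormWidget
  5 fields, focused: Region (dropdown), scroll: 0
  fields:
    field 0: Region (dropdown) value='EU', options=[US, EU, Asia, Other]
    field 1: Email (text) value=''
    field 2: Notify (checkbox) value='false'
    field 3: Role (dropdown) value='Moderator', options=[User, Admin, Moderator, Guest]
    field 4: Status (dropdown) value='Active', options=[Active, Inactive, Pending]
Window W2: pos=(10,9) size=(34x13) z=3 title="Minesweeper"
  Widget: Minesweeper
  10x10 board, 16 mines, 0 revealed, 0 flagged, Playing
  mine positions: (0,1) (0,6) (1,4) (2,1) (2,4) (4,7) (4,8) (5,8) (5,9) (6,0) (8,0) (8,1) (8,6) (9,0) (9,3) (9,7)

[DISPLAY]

           ┠─────────────────────────────┨  ┃  
     ┏━━━━━━━━━━━━━━━━━━━━━━━━━━━━━━━━┓▼]┃  ┃  
     ┃ Minesweeper                    ┃ ]┃  ┃  
     ┠────────────────────────────────┨  ┃  ┃  
     ┃■■■■■■■■■■                      ┃▼]┃  ┃  
     ┃■■■■■■■■■■                      ┃▼]┃  ┃  
     ┃■■■■■■■■■■                      ┃  ┃  ┃  
     ┃■■■■■■■■■■                      ┃  ┃  ┃  
     ┃■■■■■■■■■■                      ┃  ┃━━┛  
     ┃■■■■■■■■■■                      ┃━━┛     
     ┃■■■■■■■■■■                      ┃        
     ┃■■■■■■■■■■                      ┃        
     ┃■■■■■■■■■■                      ┃        
     ┗━━━━━━━━━━━━━━━━━━━━━━━━━━━━━━━━┛        
                                               
                                               
                                               


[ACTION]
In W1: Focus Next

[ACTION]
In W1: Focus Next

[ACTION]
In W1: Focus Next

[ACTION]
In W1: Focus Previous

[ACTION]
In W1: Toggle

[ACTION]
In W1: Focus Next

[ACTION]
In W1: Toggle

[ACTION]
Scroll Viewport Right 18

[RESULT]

       ┠─────────────────────────────┨  ┃      
 ┏━━━━━━━━━━━━━━━━━━━━━━━━━━━━━━━━┓▼]┃  ┃      
 ┃ Minesweeper                    ┃ ]┃  ┃      
 ┠────────────────────────────────┨  ┃  ┃      
 ┃■■■■■■■■■■                      ┃▼]┃  ┃      
 ┃■■■■■■■■■■                      ┃▼]┃  ┃      
 ┃■■■■■■■■■■                      ┃  ┃  ┃      
 ┃■■■■■■■■■■                      ┃  ┃  ┃      
 ┃■■■■■■■■■■                      ┃  ┃━━┛      
 ┃■■■■■■■■■■                      ┃━━┛         
 ┃■■■■■■■■■■                      ┃            
 ┃■■■■■■■■■■                      ┃            
 ┃■■■■■■■■■■                      ┃            
 ┗━━━━━━━━━━━━━━━━━━━━━━━━━━━━━━━━┛            
                                               
                                               
                                               


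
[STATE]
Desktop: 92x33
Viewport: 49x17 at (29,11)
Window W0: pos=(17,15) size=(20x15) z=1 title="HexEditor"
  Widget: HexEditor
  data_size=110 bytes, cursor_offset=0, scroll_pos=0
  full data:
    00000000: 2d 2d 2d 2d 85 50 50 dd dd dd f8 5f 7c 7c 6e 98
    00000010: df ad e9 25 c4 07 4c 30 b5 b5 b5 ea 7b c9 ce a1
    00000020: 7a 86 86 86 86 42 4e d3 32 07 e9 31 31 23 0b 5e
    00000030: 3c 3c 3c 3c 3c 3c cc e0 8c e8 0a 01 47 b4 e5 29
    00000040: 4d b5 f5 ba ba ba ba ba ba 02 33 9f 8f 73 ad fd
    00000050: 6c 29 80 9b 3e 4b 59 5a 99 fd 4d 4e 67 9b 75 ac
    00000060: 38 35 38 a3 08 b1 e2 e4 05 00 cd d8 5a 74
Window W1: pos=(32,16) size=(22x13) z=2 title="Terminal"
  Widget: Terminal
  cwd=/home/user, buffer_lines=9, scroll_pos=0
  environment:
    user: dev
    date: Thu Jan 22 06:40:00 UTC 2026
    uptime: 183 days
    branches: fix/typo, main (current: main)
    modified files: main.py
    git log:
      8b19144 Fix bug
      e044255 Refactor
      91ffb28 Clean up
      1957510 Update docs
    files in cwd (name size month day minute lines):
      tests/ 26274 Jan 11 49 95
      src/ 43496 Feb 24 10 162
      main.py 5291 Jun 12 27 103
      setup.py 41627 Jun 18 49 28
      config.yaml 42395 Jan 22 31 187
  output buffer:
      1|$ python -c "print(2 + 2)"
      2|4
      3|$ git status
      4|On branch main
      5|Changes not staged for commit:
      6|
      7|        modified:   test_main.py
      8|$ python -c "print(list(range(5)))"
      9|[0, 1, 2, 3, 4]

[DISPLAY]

                                                 
                                                 
                                                 
                                                 
━━━━━━━┓                                         
   ┏━━━━━━━━━━━━━━━━━━━━┓                        
───┃ Terminal           ┃                        
D 2┠────────────────────┨                        
f a┃$ python -c "print(2┃                        
a 8┃4                   ┃                        
c 3┃$ git status        ┃                        
d b┃On branch main      ┃                        
c 2┃Changes not staged f┃                        
8 3┃                    ┃                        
   ┃        modified:   ┃                        
   ┃$ python -c "print(l┃                        
   ┃[0, 1, 2, 3, 4]     ┃                        


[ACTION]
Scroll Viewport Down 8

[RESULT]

   ┏━━━━━━━━━━━━━━━━━━━━┓                        
───┃ Terminal           ┃                        
D 2┠────────────────────┨                        
f a┃$ python -c "print(2┃                        
a 8┃4                   ┃                        
c 3┃$ git status        ┃                        
d b┃On branch main      ┃                        
c 2┃Changes not staged f┃                        
8 3┃                    ┃                        
   ┃        modified:   ┃                        
   ┃$ python -c "print(l┃                        
   ┃[0, 1, 2, 3, 4]     ┃                        
   ┗━━━━━━━━━━━━━━━━━━━━┛                        
━━━━━━━┛                                         
                                                 
                                                 
                                                 


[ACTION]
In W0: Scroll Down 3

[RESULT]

   ┏━━━━━━━━━━━━━━━━━━━━┓                        
───┃ Terminal           ┃                        
c 3┠────────────────────┨                        
d b┃$ python -c "print(2┃                        
c 2┃4                   ┃                        
8 3┃$ git status        ┃                        
   ┃On branch main      ┃                        
   ┃Changes not staged f┃                        
   ┃                    ┃                        
   ┃        modified:   ┃                        
   ┃$ python -c "print(l┃                        
   ┃[0, 1, 2, 3, 4]     ┃                        
   ┗━━━━━━━━━━━━━━━━━━━━┛                        
━━━━━━━┛                                         
                                                 
                                                 
                                                 


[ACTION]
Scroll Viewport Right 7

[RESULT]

━━━━━━━━━━━━━━━━━┓                               
rminal           ┃                               
─────────────────┨                               
ython -c "print(2┃                               
                 ┃                               
it status        ┃                               
branch main      ┃                               
nges not staged f┃                               
                 ┃                               
     modified:   ┃                               
ython -c "print(l┃                               
 1, 2, 3, 4]     ┃                               
━━━━━━━━━━━━━━━━━┛                               
┛                                                
                                                 
                                                 
                                                 


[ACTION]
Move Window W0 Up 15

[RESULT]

━━━━━━━━━━━━━━━━━┓                               
rminal           ┃                               
─────────────────┨                               
ython -c "print(2┃                               
                 ┃                               
it status        ┃                               
branch main      ┃                               
nges not staged f┃                               
                 ┃                               
     modified:   ┃                               
ython -c "print(l┃                               
 1, 2, 3, 4]     ┃                               
━━━━━━━━━━━━━━━━━┛                               
                                                 
                                                 
                                                 
                                                 


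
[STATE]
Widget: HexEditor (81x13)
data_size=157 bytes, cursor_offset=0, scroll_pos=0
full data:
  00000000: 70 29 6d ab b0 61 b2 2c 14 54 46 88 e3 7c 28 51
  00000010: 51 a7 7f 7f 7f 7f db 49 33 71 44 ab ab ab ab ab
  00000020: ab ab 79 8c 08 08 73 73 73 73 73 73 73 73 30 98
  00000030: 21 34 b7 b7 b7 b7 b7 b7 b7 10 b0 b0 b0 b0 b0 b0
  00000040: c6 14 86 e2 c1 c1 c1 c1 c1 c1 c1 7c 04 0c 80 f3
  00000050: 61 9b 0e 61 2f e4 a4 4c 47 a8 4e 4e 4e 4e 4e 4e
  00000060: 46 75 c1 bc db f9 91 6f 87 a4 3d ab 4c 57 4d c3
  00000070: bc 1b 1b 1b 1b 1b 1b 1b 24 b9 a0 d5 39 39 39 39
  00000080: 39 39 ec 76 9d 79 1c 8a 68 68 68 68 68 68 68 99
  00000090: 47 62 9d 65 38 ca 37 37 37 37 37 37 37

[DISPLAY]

00000000  70 29 6d ab b0 61 b2 2c  14 54 46 88 e3 7c 28 51  |p)m..a.,.TF..|(Q|   
00000010  51 a7 7f 7f 7f 7f db 49  33 71 44 ab ab ab ab ab  |Q......I3qD.....|   
00000020  ab ab 79 8c 08 08 73 73  73 73 73 73 73 73 30 98  |..y...ssssssss0.|   
00000030  21 34 b7 b7 b7 b7 b7 b7  b7 10 b0 b0 b0 b0 b0 b0  |!4..............|   
00000040  c6 14 86 e2 c1 c1 c1 c1  c1 c1 c1 7c 04 0c 80 f3  |...........|....|   
00000050  61 9b 0e 61 2f e4 a4 4c  47 a8 4e 4e 4e 4e 4e 4e  |a..a/..LG.NNNNNN|   
00000060  46 75 c1 bc db f9 91 6f  87 a4 3d ab 4c 57 4d c3  |Fu.....o..=.LWM.|   
00000070  bc 1b 1b 1b 1b 1b 1b 1b  24 b9 a0 d5 39 39 39 39  |........$...9999|   
00000080  39 39 ec 76 9d 79 1c 8a  68 68 68 68 68 68 68 99  |99.v.y..hhhhhhh.|   
00000090  47 62 9d 65 38 ca 37 37  37 37 37 37 37           |Gb.e8.7777777   |   
                                                                                 
                                                                                 
                                                                                 


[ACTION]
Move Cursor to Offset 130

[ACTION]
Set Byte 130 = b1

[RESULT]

00000000  70 29 6d ab b0 61 b2 2c  14 54 46 88 e3 7c 28 51  |p)m..a.,.TF..|(Q|   
00000010  51 a7 7f 7f 7f 7f db 49  33 71 44 ab ab ab ab ab  |Q......I3qD.....|   
00000020  ab ab 79 8c 08 08 73 73  73 73 73 73 73 73 30 98  |..y...ssssssss0.|   
00000030  21 34 b7 b7 b7 b7 b7 b7  b7 10 b0 b0 b0 b0 b0 b0  |!4..............|   
00000040  c6 14 86 e2 c1 c1 c1 c1  c1 c1 c1 7c 04 0c 80 f3  |...........|....|   
00000050  61 9b 0e 61 2f e4 a4 4c  47 a8 4e 4e 4e 4e 4e 4e  |a..a/..LG.NNNNNN|   
00000060  46 75 c1 bc db f9 91 6f  87 a4 3d ab 4c 57 4d c3  |Fu.....o..=.LWM.|   
00000070  bc 1b 1b 1b 1b 1b 1b 1b  24 b9 a0 d5 39 39 39 39  |........$...9999|   
00000080  39 39 B1 76 9d 79 1c 8a  68 68 68 68 68 68 68 99  |99.v.y..hhhhhhh.|   
00000090  47 62 9d 65 38 ca 37 37  37 37 37 37 37           |Gb.e8.7777777   |   
                                                                                 
                                                                                 
                                                                                 


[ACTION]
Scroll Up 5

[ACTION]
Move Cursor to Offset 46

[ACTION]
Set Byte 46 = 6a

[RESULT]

00000000  70 29 6d ab b0 61 b2 2c  14 54 46 88 e3 7c 28 51  |p)m..a.,.TF..|(Q|   
00000010  51 a7 7f 7f 7f 7f db 49  33 71 44 ab ab ab ab ab  |Q......I3qD.....|   
00000020  ab ab 79 8c 08 08 73 73  73 73 73 73 73 73 6A 98  |..y...ssssssssj.|   
00000030  21 34 b7 b7 b7 b7 b7 b7  b7 10 b0 b0 b0 b0 b0 b0  |!4..............|   
00000040  c6 14 86 e2 c1 c1 c1 c1  c1 c1 c1 7c 04 0c 80 f3  |...........|....|   
00000050  61 9b 0e 61 2f e4 a4 4c  47 a8 4e 4e 4e 4e 4e 4e  |a..a/..LG.NNNNNN|   
00000060  46 75 c1 bc db f9 91 6f  87 a4 3d ab 4c 57 4d c3  |Fu.....o..=.LWM.|   
00000070  bc 1b 1b 1b 1b 1b 1b 1b  24 b9 a0 d5 39 39 39 39  |........$...9999|   
00000080  39 39 b1 76 9d 79 1c 8a  68 68 68 68 68 68 68 99  |99.v.y..hhhhhhh.|   
00000090  47 62 9d 65 38 ca 37 37  37 37 37 37 37           |Gb.e8.7777777   |   
                                                                                 
                                                                                 
                                                                                 


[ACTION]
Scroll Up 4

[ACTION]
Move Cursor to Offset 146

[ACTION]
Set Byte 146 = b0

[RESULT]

00000000  70 29 6d ab b0 61 b2 2c  14 54 46 88 e3 7c 28 51  |p)m..a.,.TF..|(Q|   
00000010  51 a7 7f 7f 7f 7f db 49  33 71 44 ab ab ab ab ab  |Q......I3qD.....|   
00000020  ab ab 79 8c 08 08 73 73  73 73 73 73 73 73 6a 98  |..y...ssssssssj.|   
00000030  21 34 b7 b7 b7 b7 b7 b7  b7 10 b0 b0 b0 b0 b0 b0  |!4..............|   
00000040  c6 14 86 e2 c1 c1 c1 c1  c1 c1 c1 7c 04 0c 80 f3  |...........|....|   
00000050  61 9b 0e 61 2f e4 a4 4c  47 a8 4e 4e 4e 4e 4e 4e  |a..a/..LG.NNNNNN|   
00000060  46 75 c1 bc db f9 91 6f  87 a4 3d ab 4c 57 4d c3  |Fu.....o..=.LWM.|   
00000070  bc 1b 1b 1b 1b 1b 1b 1b  24 b9 a0 d5 39 39 39 39  |........$...9999|   
00000080  39 39 b1 76 9d 79 1c 8a  68 68 68 68 68 68 68 99  |99.v.y..hhhhhhh.|   
00000090  47 62 B0 65 38 ca 37 37  37 37 37 37 37           |Gb.e8.7777777   |   
                                                                                 
                                                                                 
                                                                                 
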